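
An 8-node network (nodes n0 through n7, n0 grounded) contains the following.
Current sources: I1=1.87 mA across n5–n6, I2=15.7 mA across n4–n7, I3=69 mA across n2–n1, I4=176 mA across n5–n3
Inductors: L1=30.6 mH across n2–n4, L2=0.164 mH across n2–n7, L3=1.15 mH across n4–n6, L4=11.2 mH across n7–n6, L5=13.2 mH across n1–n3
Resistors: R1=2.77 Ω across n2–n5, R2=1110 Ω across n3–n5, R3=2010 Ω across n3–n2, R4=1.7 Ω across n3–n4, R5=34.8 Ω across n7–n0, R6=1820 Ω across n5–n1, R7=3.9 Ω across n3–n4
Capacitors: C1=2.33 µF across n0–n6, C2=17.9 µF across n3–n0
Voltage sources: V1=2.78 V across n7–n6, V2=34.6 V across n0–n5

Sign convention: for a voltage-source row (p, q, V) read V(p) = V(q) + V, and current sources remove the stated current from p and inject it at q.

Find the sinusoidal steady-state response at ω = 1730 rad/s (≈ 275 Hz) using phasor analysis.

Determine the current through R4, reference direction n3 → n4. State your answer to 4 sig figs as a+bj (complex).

Element admittances at ω=1730 rad/s:
  I1: injects 0.00187 A into n6 (from n5)
  Y(L1) = 0.000-0.01889j S between n2,n4
  Y(R1) = 0.3610+0.000j S between n2,n5
  Y(L2) = 0.000-3.525j S between n2,n7
  Y(R2) = 0.0009009+0.000j S between n3,n5
  Y(R3) = 0.0004975+0.000j S between n3,n2
  Y(C1) = 0.000+0.004031j S between n0,n6
  Y(L3) = 0.000-0.5026j S between n4,n6
  I2: injects 0.0157 A into n7 (from n4)
  I3: injects 0.069 A into n1 (from n2)
  Y(C2) = 0.000+0.03097j S between n3,n0
  Y(R4) = 0.5882+0.000j S between n3,n4
  Y(L4) = 0.000-0.05161j S between n7,n6
  Y(R5) = 0.02874+0.000j S between n7,n0
  Y(L5) = 0.000-0.04379j S between n1,n3
  I4: injects 0.176 A into n3 (from n5)
  Y(R6) = 0.0005495+0.000j S between n5,n1
  Y(R7) = 0.2564+0.000j S between n3,n4
  V1: constraint V(n7)−V(n6) = 2.78
  V2: constraint V(n0)−V(n5) = 34.6
Assemble and solve the 9×9 MNA system:
  V(n1)=-35.56+7.156j  V(n2)=-31.09+3.135j  V(n3)=-35.65+5.568j  V(n4)=-36.15+4.273j  V(n5)=-34.60+0.000j  V(n6)=-34.16+3.509j  V(n7)=-31.38+3.509j
  i(V1)=-0.4000-0.9925j  i(V2)=-1.088-1.141j

0.2933+0.7618j A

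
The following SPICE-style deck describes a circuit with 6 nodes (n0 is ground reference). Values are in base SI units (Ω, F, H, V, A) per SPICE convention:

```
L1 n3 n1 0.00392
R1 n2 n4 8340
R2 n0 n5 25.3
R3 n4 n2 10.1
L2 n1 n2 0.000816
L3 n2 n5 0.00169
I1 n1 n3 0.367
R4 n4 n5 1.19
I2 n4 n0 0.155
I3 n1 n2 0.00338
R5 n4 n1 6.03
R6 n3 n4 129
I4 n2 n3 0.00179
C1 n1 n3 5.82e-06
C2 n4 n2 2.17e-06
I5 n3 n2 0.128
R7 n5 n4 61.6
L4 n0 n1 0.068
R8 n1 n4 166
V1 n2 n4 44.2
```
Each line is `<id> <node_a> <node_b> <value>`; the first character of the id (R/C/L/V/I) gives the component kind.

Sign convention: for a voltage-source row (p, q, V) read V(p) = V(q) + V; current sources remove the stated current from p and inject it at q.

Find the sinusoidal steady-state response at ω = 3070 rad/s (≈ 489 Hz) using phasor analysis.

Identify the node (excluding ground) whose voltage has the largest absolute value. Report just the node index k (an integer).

MNA unknowns: 5 node voltages V₁..V_5 plus 1 source current (V1)
L1: Y=0.000-0.08310j on G[3,1]
R1: Y=0.0001199+0.000j on G[2,4]
R2: Y=0.03953+0.000j on G[0,5]
R3: Y=0.09901+0.000j on G[4,2]
L2: Y=0.000-0.3992j on G[1,2]
L3: Y=0.000-0.1927j on G[2,5]
I1: z[1]−=0.367, z[3]+=0.367
R4: Y=0.8403+0.000j on G[4,5]
I2: z[4]−=0.155, z[0]+=0.155
I3: z[1]−=0.00338, z[2]+=0.00338
R5: Y=0.1658+0.000j on G[4,1]
R6: Y=0.007752+0.000j on G[3,4]
I4: z[2]−=0.00179, z[3]+=0.00179
C1: Y=0.000+0.01787j on G[1,3]
C2: Y=0.000+0.006662j on G[4,2]
I5: z[3]−=0.128, z[2]+=0.128
R7: Y=0.01623+0.000j on G[5,4]
L4: Y=0.000-0.004790j on G[0,1]
R8: Y=0.006024+0.000j on G[1,4]
V1: row V2−V4=44.2, i_V1 at 2,4
solve → V1=30.51-3.312j, V2=38.36+13.29j, V3=28.49-3.701j, V4=-5.841+13.29j, V5=-3.520+3.698j
aux → i_V1=-12.73+10.91j

2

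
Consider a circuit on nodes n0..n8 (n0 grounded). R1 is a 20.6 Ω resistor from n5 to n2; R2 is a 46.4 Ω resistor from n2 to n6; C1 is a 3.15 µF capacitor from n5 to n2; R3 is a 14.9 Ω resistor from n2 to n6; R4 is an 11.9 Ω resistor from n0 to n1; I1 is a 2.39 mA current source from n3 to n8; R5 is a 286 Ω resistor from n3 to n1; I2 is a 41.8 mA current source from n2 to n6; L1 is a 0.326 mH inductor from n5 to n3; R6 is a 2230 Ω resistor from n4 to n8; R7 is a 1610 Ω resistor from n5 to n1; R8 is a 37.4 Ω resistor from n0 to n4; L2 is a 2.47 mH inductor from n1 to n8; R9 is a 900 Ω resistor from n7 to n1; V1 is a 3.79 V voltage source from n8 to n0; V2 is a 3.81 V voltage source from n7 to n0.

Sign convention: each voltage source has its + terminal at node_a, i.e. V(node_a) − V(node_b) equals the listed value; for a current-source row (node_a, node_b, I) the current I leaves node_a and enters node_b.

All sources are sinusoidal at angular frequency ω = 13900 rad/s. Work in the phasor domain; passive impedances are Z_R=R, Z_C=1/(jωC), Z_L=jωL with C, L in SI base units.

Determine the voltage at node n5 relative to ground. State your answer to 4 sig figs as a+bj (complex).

-0.1640-1.153j V

Apply KCL at each of the 8 non-ground nodes and solve the resulting linear system.
Node n1: branches {R4, R5, R7, L2, R9} → V_1 = 0.4164-1.154j
Node n2: branches {R1, R2, C1, R3, I2} → V_2 = -0.1640-1.153j
Node n3: branches {I1, R5, L1} → V_3 = -0.1640-1.154j
Node n4: branches {R6, R8} → V_4 = 0.06251+0.000j
Node n5: branches {R1, C1, L1, R7} → V_5 = -0.1640-1.153j
Node n6: branches {R2, R3, I2} → V_6 = 0.3074-1.153j
Node n7: branches {R9, V2} → V_7 = 3.810+0.000j
Node n8: branches {I1, R6, L2, V1} → V_8 = 3.790+0.000j
Source currents: i(V1)=-0.03289+0.09826j, i(V2)=-0.003771-0.001282j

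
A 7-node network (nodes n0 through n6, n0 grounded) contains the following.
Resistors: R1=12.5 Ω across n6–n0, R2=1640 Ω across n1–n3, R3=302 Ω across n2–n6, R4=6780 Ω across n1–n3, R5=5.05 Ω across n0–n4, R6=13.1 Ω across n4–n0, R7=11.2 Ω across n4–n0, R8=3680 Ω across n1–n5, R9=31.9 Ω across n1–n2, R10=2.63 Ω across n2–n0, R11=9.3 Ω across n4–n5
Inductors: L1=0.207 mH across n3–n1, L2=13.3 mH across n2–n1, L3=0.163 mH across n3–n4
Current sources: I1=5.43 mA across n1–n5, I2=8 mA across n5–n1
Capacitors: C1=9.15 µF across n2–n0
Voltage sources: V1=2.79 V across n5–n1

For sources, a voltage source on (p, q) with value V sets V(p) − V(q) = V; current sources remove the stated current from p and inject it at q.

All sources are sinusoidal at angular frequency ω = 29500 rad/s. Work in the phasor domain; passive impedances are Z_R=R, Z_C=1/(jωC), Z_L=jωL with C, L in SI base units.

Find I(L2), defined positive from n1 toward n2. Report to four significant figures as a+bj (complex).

Apply KCL at each of the 6 non-ground nodes and solve the resulting linear system.
Node n1: branches {R2, R4, L1, L2, R8, I1, R9, I2, V1} → V_1 = -1.392-0.9589j
Node n2: branches {R3, L2, R9, R10, C1} → V_2 = -0.1076+0.005435j
Node n3: branches {R2, R4, L1, L3} → V_3 = -0.5463-0.3827j
Node n4: branches {R5, R6, R7, L3, R11} → V_4 = 0.1175+0.07413j
Node n5: branches {R8, I1, I2, R11, V1} → V_5 = 1.398-0.9589j
Node n6: branches {R1, R3} → V_6 = -0.004276+0.0002160j
Source currents: i(V1)=-0.1410+0.1111j

-0.002458+0.003273j A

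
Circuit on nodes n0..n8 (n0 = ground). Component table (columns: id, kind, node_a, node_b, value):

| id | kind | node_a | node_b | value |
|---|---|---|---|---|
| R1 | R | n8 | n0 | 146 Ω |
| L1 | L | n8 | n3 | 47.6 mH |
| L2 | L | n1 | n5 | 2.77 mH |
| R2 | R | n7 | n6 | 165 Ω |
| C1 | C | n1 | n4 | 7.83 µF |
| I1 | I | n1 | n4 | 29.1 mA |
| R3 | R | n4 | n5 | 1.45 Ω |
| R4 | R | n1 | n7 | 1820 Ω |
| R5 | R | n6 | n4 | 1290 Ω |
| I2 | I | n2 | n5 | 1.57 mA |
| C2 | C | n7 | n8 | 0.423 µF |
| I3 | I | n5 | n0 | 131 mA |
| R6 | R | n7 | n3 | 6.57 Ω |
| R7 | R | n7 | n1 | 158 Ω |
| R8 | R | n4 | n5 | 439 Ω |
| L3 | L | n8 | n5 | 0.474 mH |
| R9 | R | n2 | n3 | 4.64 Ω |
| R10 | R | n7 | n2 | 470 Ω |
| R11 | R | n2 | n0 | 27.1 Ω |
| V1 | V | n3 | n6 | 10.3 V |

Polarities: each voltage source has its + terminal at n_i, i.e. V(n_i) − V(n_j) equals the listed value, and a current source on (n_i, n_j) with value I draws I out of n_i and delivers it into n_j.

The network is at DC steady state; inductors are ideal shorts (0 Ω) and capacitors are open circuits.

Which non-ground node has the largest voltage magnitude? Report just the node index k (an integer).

6

MNA unknowns: 8 node voltages V₁..V_8 plus 4 source currents (L1, L2, L3, V1)
R1: Y=0.006849 on G[8,0]
L1: row V8−V3=0, i_L1 at 8,3
L2: row V1−V5=0, i_L2 at 1,5
R2: Y=0.006061 on G[7,6]
C1: Y=0.000 on G[1,4]
I1: z[1]−=0.0291, z[4]+=0.0291
R3: Y=0.6897 on G[4,5]
R4: Y=0.0005495 on G[1,7]
R5: Y=0.0007752 on G[6,4]
I2: z[2]−=0.00157, z[5]+=0.00157
C2: Y=0.000 on G[7,8]
I3: z[5]−=0.131, z[0]+=0.131
R6: Y=0.1522 on G[7,3]
R7: Y=0.006329 on G[7,1]
R8: Y=0.002278 on G[4,5]
L3: row V8−V5=0, i_L3 at 8,5
R9: Y=0.2155 on G[2,3]
R10: Y=0.002128 on G[7,2]
R11: Y=0.03690 on G[2,0]
V1: row V3−V6=10.3, i_V1 at 3,6
solve → V1=-3.403, V2=-2.919, V3=-3.403, V4=-3.372, V5=-3.403, V6=-13.70, V7=-3.770, V8=-3.403
aux → i_L1=-0.1167, i_L2=-0.03162, i_L3=0.1400, i_V1=-0.06821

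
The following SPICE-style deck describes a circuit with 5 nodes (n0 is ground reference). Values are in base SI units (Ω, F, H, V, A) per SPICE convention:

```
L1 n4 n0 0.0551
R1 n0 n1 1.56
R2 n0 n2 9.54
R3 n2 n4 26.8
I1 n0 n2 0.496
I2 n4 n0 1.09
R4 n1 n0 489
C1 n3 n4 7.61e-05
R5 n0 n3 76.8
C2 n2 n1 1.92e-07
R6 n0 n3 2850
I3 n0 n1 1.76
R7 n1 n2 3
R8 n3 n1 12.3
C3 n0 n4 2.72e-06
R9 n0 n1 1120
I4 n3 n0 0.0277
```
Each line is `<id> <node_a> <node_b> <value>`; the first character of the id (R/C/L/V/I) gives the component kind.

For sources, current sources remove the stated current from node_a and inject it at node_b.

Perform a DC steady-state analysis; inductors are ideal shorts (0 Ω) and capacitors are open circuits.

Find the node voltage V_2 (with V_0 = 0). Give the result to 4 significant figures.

MNA unknowns: 4 node voltages V₁..V_4 plus 1 source current (L1)
L1: row V4−V0=0, i_L1 at 4,0
R1: Y=0.6410 on G[0,1]
R2: Y=0.1048 on G[0,2]
R3: Y=0.03731 on G[2,4]
I1: z[0]−=0.496, z[2]+=0.496
I2: z[4]−=1.09, z[0]+=1.09
R4: Y=0.002045 on G[1,0]
C1: Y=0.000 on G[3,4]
R5: Y=0.01302 on G[0,3]
C2: Y=0.000 on G[2,1]
R6: Y=0.0003509 on G[0,3]
I3: z[0]−=1.76, z[1]+=1.76
R7: Y=0.3333 on G[1,2]
R8: Y=0.08130 on G[3,1]
C3: Y=0.000 on G[0,4]
R9: Y=0.0008929 on G[0,1]
I4: z[3]−=0.0277, z[0]+=0.0277
solve → V1=2.760, V2=2.978, V3=2.077, V4=0.000
aux → i_L1=-0.9789

2.978 V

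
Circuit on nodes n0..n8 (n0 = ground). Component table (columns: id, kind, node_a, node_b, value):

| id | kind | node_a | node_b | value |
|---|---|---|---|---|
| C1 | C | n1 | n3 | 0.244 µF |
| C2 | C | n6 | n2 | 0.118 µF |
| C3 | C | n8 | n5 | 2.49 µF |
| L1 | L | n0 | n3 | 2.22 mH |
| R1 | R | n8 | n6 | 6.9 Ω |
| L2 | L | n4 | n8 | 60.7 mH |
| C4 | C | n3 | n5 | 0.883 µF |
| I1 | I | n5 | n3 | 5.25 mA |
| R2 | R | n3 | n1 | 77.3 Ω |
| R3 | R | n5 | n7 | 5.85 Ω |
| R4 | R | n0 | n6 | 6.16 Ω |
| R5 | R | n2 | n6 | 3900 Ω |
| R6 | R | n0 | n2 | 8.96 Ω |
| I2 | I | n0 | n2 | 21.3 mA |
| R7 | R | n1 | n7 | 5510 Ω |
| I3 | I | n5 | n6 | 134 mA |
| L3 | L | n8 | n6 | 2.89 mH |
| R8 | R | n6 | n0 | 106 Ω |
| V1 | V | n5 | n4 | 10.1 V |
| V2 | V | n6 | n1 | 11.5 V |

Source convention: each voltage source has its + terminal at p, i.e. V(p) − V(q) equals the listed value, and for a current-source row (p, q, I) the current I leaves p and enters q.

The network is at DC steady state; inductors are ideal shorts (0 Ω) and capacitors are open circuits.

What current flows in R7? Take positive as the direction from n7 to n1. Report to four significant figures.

Element admittances at DC:
  Y(C1) = 0.000 S between n1,n3
  Y(C2) = 0.000 S between n6,n2
  Y(C3) = 0.000 S between n8,n5
  L1: short n0↔n3 (DC inductor)
  Y(R1) = 0.1449 S between n8,n6
  L2: short n4↔n8 (DC inductor)
  Y(C4) = 0.000 S between n3,n5
  I1: injects 0.00525 A into n3 (from n5)
  Y(R2) = 0.01294 S between n3,n1
  Y(R3) = 0.1709 S between n5,n7
  Y(R4) = 0.1623 S between n0,n6
  Y(R5) = 0.0002564 S between n2,n6
  Y(R6) = 0.1116 S between n0,n2
  I2: injects 0.0213 A into n2 (from n0)
  Y(R7) = 0.0001815 S between n1,n7
  I3: injects 0.134 A into n6 (from n5)
  L3: short n8↔n6 (DC inductor)
  Y(R8) = 0.009434 S between n6,n0
  V1: constraint V(n5)−V(n4) = 10.1
  V2: constraint V(n6)−V(n1) = 11.5
Assemble and solve the 13×13 MNA system:
  V(n1)=-10.72  V(n2)=0.1922  V(n3)=0.000  V(n4)=0.7762  V(n5)=10.88  V(n6)=0.7762  V(n7)=10.85  V(n8)=0.7762
  i(L1)=0.1335  i(L2)=-0.1432  i(L3)=-0.1432  i(V1)=-0.1432  i(V2)=-0.1426

0.003916 A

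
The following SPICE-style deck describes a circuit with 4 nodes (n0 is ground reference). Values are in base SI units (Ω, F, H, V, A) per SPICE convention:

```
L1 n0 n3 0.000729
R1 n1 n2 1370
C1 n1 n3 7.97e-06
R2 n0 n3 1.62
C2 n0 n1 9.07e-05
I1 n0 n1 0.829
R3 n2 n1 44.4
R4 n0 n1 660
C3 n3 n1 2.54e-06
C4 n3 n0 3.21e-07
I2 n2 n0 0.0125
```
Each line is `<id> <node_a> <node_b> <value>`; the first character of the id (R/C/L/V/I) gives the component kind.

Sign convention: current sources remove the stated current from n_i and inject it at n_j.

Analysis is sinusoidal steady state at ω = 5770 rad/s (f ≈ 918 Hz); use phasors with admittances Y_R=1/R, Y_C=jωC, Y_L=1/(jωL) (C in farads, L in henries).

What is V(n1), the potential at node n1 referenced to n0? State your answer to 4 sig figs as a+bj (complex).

0.01674-1.394j V

MNA unknowns: 3 node voltages V₁..V_3
L1: Y=0.000-0.2377j on G[0,3]
R1: Y=0.0007299+0.000j on G[1,2]
C1: Y=0.000+0.04599j on G[1,3]
R2: Y=0.6173+0.000j on G[0,3]
C2: Y=0.000+0.5233j on G[0,1]
I1: z[0]−=0.829, z[1]+=0.829
R3: Y=0.02252+0.000j on G[2,1]
R4: Y=0.001515+0.000j on G[0,1]
C3: Y=0.000+0.01466j on G[3,1]
C4: Y=0.000+0.001852j on G[3,0]
I2: z[2]−=0.0125, z[0]+=0.0125
solve → V1=0.01674-1.394j, V2=-0.5208-1.394j, V3=0.1263+0.03751j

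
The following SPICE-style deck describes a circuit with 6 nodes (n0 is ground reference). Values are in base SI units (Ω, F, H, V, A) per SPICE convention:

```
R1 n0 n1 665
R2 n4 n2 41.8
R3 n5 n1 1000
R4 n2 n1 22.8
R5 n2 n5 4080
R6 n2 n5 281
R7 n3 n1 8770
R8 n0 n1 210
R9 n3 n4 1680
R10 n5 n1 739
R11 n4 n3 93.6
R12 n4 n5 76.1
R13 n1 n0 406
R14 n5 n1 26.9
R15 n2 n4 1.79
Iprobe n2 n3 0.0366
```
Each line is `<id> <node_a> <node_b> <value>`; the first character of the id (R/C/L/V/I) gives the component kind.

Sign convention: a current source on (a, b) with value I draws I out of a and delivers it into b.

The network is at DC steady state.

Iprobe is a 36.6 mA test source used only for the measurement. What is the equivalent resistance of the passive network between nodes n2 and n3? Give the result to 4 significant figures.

MNA unknowns: 5 node voltages V₁..V_5
R1: Y=0.001504 on G[0,1]
R2: Y=0.02392 on G[4,2]
R3: Y=0.001000 on G[5,1]
R4: Y=0.04386 on G[2,1]
R5: Y=0.0002451 on G[2,5]
R6: Y=0.003559 on G[2,5]
R7: Y=0.0001140 on G[3,1]
R8: Y=0.004762 on G[0,1]
R9: Y=0.0005952 on G[3,4]
R10: Y=0.001353 on G[5,1]
R11: Y=0.01068 on G[4,3]
R12: Y=0.01314 on G[4,5]
R13: Y=0.002463 on G[1,0]
R14: Y=0.03717 on G[5,1]
R15: Y=0.5587 on G[2,4]
Iprobe: z[2]−=0.0366, z[3]+=0.0366
solve → V1=0.000, V2=-0.01680, V3=3.257, V4=0.04459, V5=0.009244

R_eq = 89.44 Ω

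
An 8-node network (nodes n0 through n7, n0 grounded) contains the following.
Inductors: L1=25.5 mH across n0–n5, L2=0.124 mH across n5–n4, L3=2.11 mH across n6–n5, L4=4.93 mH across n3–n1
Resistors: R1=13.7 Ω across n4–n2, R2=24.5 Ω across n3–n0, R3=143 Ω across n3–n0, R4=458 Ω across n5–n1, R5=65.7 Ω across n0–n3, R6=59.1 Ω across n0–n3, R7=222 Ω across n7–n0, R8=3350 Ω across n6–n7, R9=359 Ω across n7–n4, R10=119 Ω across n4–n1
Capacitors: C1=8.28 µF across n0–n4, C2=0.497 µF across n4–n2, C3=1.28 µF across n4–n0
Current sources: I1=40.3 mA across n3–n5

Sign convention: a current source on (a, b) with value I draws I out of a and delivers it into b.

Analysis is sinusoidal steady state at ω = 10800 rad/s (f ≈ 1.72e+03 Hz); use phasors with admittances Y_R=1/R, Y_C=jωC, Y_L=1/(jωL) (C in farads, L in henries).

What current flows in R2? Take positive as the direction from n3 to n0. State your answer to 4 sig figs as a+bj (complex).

MNA unknowns: 7 node voltages V₁..V_7
L1: Y=0.000-0.003631j on G[0,5]
L2: Y=0.000-0.7467j on G[5,4]
R1: Y=0.07299+0.000j on G[4,2]
R2: Y=0.04082+0.000j on G[3,0]
R3: Y=0.006993+0.000j on G[3,0]
C1: Y=0.000+0.08942j on G[0,4]
R4: Y=0.002183+0.000j on G[5,1]
R5: Y=0.01522+0.000j on G[0,3]
L3: Y=0.000-0.04388j on G[6,5]
R6: Y=0.01692+0.000j on G[0,3]
R7: Y=0.004505+0.000j on G[7,0]
R8: Y=0.0002985+0.000j on G[6,7]
R9: Y=0.002786+0.000j on G[7,4]
L4: Y=0.000-0.01878j on G[3,1]
R10: Y=0.008403+0.000j on G[4,1]
C2: Y=0.000+0.005368j on G[4,2]
C3: Y=0.000+0.01382j on G[4,0]
I1: z[3]−=0.0403, z[5]+=0.0403
solve → V1=-0.2133+0.09103j, V2=0.05483-0.3731j, V3=-0.4686-0.05996j, V4=0.05483-0.3731j, V5=0.05330-0.3184j, V6=0.05215-0.3186j, V7=0.02218-0.1495j

-0.01913-0.002447j A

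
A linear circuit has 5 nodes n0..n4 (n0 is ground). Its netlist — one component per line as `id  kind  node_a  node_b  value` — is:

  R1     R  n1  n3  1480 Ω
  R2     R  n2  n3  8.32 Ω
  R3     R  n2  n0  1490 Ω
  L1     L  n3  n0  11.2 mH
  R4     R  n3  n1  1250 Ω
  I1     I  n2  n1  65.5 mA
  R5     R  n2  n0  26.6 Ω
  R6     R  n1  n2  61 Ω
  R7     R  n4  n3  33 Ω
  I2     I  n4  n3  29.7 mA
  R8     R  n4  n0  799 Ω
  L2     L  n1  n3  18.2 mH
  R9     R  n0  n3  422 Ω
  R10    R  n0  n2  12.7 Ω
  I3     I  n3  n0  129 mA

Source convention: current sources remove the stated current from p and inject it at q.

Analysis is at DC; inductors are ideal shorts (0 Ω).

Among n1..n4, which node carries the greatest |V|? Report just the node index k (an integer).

4

Element admittances at DC:
  Y(R1) = 0.0006757 S between n1,n3
  Y(R2) = 0.1202 S between n2,n3
  Y(R3) = 0.0006711 S between n2,n0
  L1: short n3↔n0 (DC inductor)
  Y(R4) = 0.0008000 S between n3,n1
  I1: injects 0.0655 A into n1 (from n2)
  Y(R5) = 0.03759 S between n2,n0
  Y(R6) = 0.01639 S between n1,n2
  Y(R7) = 0.03030 S between n4,n3
  I2: injects 0.0297 A into n3 (from n4)
  Y(R8) = 0.001252 S between n4,n0
  L2: short n1↔n3 (DC inductor)
  Y(R9) = 0.002370 S between n0,n3
  Y(R10) = 0.07874 S between n0,n2
  I3: injects 0.129 A into n0 (from n3)
Assemble and solve the 6×6 MNA system:
  V(n1)=0.000  V(n2)=-0.2583  V(n3)=0.000  V(n4)=-0.9412
  i(L1)=-0.09760  i(L2)=0.06127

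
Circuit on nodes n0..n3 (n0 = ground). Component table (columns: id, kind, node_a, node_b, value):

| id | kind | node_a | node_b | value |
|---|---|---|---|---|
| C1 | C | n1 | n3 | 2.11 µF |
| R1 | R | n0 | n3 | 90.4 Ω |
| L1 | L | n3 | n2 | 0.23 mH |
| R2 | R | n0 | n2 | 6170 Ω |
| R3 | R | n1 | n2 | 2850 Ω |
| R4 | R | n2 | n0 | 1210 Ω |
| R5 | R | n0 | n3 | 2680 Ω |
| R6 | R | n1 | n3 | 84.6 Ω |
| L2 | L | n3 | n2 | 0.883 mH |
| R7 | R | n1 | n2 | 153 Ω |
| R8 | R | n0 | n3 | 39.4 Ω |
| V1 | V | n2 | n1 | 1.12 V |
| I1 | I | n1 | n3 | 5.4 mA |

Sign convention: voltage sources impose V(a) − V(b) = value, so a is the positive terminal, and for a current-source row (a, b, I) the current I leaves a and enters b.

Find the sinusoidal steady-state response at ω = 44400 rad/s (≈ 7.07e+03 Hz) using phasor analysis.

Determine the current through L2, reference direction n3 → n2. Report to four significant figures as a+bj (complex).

-0.03831-0.07351j A

Apply KCL at each of the 3 non-ground nodes and solve the resulting linear system.
Node n1: branches {C1, R3, R6, R7, V1, I1} → V_1 = -3.927+1.463j
Node n2: branches {L1, R2, R3, R4, L2, R7, V1} → V_2 = -2.807+1.463j
Node n3: branches {C1, R1, L1, R5, R6, L2, R8, I1} → V_3 = 0.07536-0.03927j
Source currents: i(V1)=-0.1903-0.3572j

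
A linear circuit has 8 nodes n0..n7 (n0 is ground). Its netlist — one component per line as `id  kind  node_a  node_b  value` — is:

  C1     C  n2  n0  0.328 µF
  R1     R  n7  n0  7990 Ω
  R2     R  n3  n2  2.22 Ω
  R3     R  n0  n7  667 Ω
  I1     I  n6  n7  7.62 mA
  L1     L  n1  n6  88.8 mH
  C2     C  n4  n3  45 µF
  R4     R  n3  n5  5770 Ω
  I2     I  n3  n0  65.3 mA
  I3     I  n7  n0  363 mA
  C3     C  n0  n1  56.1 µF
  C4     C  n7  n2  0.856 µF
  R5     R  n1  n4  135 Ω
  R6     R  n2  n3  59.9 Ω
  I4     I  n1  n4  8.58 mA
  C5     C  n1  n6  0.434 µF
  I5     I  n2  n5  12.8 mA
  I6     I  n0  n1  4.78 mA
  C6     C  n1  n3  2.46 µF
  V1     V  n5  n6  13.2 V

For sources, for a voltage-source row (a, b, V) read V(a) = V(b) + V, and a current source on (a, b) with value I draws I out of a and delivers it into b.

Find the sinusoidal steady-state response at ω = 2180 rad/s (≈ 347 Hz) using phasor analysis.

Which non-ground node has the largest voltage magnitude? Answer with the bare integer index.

7

Element admittances at ω=2180 rad/s:
  Y(C1) = 0.000+0.0007150j S between n2,n0
  Y(R1) = 0.0001252+0.000j S between n7,n0
  Y(R2) = 0.4505+0.000j S between n3,n2
  Y(R3) = 0.001499+0.000j S between n0,n7
  I1: injects 0.00762 A into n7 (from n6)
  Y(L1) = 0.000-0.005166j S between n1,n6
  Y(C2) = 0.000+0.09810j S between n4,n3
  Y(R4) = 0.0001733+0.000j S between n3,n5
  I2: injects 0.0653 A into n0 (from n3)
  I3: injects 0.363 A into n0 (from n7)
  Y(C3) = 0.000+0.1223j S between n0,n1
  Y(C4) = 0.000+0.001866j S between n7,n2
  Y(R5) = 0.007407+0.000j S between n1,n4
  Y(R6) = 0.01669+0.000j S between n2,n3
  I4: injects 0.00858 A into n4 (from n1)
  Y(C5) = 0.000+0.0009461j S between n1,n6
  I5: injects 0.0128 A into n5 (from n2)
  I6: injects 0.00478 A into n1 (from n0)
  Y(C6) = 0.000+0.005363j S between n1,n3
  V1: constraint V(n5)−V(n6) = 13.2
Assemble and solve the 8×8 MNA system:
  V(n1)=-1.115+1.919j  V(n2)=-29.44+5.548j  V(n3)=-29.06+5.840j  V(n4)=-29.19+3.633j  V(n5)=11.91+1.464j  V(n6)=-1.295+1.464j  V(n7)=-113.8+96.92j
  i(V1)=0.005701+0.0007584j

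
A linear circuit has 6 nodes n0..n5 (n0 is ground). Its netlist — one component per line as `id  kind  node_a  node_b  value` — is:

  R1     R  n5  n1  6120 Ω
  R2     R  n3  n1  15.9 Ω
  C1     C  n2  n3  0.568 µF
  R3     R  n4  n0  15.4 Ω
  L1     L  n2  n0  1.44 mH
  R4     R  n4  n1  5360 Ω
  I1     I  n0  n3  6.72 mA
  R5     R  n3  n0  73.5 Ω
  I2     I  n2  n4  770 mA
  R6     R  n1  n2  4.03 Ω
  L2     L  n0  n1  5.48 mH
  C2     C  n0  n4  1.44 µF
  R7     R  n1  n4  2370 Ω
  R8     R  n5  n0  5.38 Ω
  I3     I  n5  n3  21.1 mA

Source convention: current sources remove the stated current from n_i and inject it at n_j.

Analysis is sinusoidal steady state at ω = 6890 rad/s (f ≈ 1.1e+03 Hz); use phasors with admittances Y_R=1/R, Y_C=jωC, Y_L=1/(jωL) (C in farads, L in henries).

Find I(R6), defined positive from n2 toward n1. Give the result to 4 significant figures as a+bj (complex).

Element admittances at ω=6890 rad/s:
  Y(R1) = 0.0001634+0.000j S between n5,n1
  Y(R2) = 0.06289+0.000j S between n3,n1
  Y(C1) = 0.000+0.003914j S between n2,n3
  Y(R3) = 0.06494+0.000j S between n4,n0
  Y(L1) = 0.000-0.1008j S between n2,n0
  Y(R4) = 0.0001866+0.000j S between n4,n1
  I1: injects 0.00672 A into n3 (from n0)
  Y(R5) = 0.01361+0.000j S between n3,n0
  I2: injects 0.77 A into n4 (from n2)
  Y(R6) = 0.2481+0.000j S between n1,n2
  Y(L2) = 0.000-0.02649j S between n0,n1
  Y(C2) = 0.000+0.009922j S between n0,n4
  Y(R7) = 0.0004219+0.000j S between n1,n4
  Y(R8) = 0.1859+0.000j S between n5,n0
  I3: injects 0.0211 A into n3 (from n5)
Assemble and solve the 5×5 MNA system:
  V(n1)=0.05472-5.623j  V(n2)=-0.6786-5.881j  V(n3)=0.4700-4.682j  V(n4)=11.48-1.790j  V(n5)=-0.1134-0.004939j

-0.1820-0.06390j A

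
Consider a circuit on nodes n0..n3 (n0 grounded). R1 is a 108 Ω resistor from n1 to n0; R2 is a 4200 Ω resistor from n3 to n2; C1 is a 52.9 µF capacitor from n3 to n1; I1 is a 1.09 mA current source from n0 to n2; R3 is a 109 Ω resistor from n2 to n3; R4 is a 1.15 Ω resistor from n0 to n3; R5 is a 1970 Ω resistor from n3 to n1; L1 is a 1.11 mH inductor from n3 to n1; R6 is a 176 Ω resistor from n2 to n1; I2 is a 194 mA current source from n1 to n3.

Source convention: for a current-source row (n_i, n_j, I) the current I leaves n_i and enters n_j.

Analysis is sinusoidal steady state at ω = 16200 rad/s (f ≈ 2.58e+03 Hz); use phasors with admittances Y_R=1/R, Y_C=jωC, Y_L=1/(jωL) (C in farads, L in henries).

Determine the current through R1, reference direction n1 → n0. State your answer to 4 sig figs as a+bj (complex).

-2.500e-05+0.002213j A

Element admittances at ω=16200 rad/s:
  Y(R1) = 0.009259+0.000j S between n1,n0
  Y(R2) = 0.0002381+0.000j S between n3,n2
  Y(C1) = 0.000+0.8570j S between n3,n1
  I1: injects 0.00109 A into n2 (from n0)
  Y(R3) = 0.009174+0.000j S between n2,n3
  Y(R4) = 0.8696+0.000j S between n0,n3
  Y(R5) = 0.0005076+0.000j S between n3,n1
  Y(L1) = 0.000-0.05561j S between n3,n1
  Y(R6) = 0.005682+0.000j S between n2,n1
  I2: injects 0.194 A into n3 (from n1)
Assemble and solve the 3×3 MNA system:
  V(n1)=-0.002700+0.2390j  V(n2)=0.07200+0.08837j  V(n3)=0.001282-0.002545j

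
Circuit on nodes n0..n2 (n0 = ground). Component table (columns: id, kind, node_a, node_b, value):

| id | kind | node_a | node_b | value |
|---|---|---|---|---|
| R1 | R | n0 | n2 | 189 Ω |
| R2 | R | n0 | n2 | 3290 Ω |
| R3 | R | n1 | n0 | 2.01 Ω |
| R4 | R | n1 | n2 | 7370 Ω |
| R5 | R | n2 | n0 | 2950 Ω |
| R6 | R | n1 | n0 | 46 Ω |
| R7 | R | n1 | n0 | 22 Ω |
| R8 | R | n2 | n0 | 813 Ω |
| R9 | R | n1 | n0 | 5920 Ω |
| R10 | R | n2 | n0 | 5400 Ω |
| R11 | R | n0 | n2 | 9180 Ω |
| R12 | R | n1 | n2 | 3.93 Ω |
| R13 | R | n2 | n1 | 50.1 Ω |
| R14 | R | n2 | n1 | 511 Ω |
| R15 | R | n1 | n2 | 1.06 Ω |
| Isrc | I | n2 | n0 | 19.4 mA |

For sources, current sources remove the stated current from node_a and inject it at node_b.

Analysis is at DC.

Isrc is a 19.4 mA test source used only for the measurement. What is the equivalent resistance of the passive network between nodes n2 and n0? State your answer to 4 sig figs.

R_eq = 2.541 Ω

Element admittances at DC:
  Y(R1) = 0.005291 S between n0,n2
  Y(R2) = 0.0003040 S between n0,n2
  Y(R3) = 0.4975 S between n1,n0
  Y(R4) = 0.0001357 S between n1,n2
  Y(R5) = 0.0003390 S between n2,n0
  Y(R6) = 0.02174 S between n1,n0
  Y(R7) = 0.04545 S between n1,n0
  Y(R8) = 0.001230 S between n2,n0
  Y(R9) = 0.0001689 S between n1,n0
  Y(R10) = 0.0001852 S between n2,n0
  Y(R11) = 0.0001089 S between n0,n2
  Y(R12) = 0.2545 S between n1,n2
  Y(R13) = 0.01996 S between n2,n1
  Y(R14) = 0.001957 S between n2,n1
  Y(R15) = 0.9434 S between n1,n2
  Isrc: injects 0.0194 A into n0 (from n2)
Assemble and solve the 2×2 MNA system:
  V(n1)=-0.03369  V(n2)=-0.04929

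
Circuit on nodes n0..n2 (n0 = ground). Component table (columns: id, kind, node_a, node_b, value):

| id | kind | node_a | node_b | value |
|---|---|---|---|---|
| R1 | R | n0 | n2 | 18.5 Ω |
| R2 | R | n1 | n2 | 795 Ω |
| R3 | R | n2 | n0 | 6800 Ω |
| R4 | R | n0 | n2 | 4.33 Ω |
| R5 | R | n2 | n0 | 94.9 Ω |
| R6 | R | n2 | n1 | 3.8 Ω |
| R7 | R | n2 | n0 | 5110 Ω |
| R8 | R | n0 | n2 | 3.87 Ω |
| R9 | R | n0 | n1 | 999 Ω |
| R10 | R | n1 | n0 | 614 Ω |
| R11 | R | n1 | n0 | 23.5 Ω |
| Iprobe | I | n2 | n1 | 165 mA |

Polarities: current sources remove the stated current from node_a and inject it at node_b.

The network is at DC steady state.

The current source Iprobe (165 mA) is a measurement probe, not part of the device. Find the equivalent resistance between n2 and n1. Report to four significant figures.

R_eq = 3.266 Ω

Apply KCL at each of the 2 non-ground nodes and solve the resulting linear system.
Node n1: branches {R2, R6, R9, R10, R11, Iprobe} → V_1 = 0.4983
Node n2: branches {R1, R2, R3, R4, R5, R6, R7, R8, Iprobe} → V_2 = -0.04062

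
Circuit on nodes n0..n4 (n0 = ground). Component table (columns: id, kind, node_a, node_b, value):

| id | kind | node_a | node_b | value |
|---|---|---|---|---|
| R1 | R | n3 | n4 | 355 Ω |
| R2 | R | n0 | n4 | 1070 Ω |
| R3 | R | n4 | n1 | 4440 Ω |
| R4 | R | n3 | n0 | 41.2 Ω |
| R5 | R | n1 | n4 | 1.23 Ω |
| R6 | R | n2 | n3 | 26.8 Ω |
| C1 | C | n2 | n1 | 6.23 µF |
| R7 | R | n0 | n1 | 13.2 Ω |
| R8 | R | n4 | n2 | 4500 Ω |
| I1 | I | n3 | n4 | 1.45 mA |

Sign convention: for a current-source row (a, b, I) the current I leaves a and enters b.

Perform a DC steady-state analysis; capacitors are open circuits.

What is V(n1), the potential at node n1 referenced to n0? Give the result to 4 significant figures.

Element admittances at DC:
  Y(R1) = 0.002817 S between n3,n4
  Y(R2) = 0.0009346 S between n0,n4
  Y(R3) = 0.0002252 S between n4,n1
  Y(R4) = 0.02427 S between n3,n0
  Y(R5) = 0.8130 S between n1,n4
  Y(R6) = 0.03731 S between n2,n3
  Y(C1) = 0.000 S between n2,n1
  Y(R7) = 0.07576 S between n0,n1
  Y(R8) = 0.0002222 S between n4,n2
  I1: injects 0.00145 A into n4 (from n3)
Assemble and solve the 4×4 MNA system:
  V(n1)=0.01616  V(n2)=-0.05072  V(n3)=-0.05113  V(n4)=0.01767

0.01616 V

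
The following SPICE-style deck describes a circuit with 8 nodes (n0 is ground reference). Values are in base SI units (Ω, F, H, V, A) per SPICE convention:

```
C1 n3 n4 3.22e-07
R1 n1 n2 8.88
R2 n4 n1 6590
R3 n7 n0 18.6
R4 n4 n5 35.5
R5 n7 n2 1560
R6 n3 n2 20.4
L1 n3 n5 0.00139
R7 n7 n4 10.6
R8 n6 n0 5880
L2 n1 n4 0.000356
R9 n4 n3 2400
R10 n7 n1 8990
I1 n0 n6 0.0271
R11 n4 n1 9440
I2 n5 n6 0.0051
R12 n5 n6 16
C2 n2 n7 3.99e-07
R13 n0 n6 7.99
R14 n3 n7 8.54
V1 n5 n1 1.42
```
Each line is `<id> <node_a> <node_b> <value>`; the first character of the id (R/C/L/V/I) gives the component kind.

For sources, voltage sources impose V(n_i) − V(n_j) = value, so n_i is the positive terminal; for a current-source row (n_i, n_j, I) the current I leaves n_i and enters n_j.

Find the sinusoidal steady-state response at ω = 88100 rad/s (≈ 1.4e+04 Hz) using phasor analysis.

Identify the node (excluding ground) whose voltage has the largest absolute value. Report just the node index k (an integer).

1

Apply KCL at each of the 7 non-ground nodes and solve the resulting linear system.
Node n1: branches {R1, R2, L2, R10, R11, V1} → V_1 = -0.9763-0.01143j
Node n2: branches {R1, R5, R6, C2} → V_2 = -0.7798+0.1256j
Node n3: branches {C1, R6, L1, R9, R14} → V_3 = -0.4191+0.05470j
Node n4: branches {C1, R2, R4, R7, L2, R9, R11} → V_4 = -0.1056+0.1575j
Node n5: branches {R4, L1, I2, R12, V1} → V_5 = 0.4437-0.01143j
Node n6: branches {R8, I1, I2, R12, R13} → V_6 = 0.3191-0.003805j
Node n7: branches {R3, R5, R7, R10, C2, R14} → V_7 = -0.2397+0.008869j
Source currents: i(V1)=-0.02782+0.01228j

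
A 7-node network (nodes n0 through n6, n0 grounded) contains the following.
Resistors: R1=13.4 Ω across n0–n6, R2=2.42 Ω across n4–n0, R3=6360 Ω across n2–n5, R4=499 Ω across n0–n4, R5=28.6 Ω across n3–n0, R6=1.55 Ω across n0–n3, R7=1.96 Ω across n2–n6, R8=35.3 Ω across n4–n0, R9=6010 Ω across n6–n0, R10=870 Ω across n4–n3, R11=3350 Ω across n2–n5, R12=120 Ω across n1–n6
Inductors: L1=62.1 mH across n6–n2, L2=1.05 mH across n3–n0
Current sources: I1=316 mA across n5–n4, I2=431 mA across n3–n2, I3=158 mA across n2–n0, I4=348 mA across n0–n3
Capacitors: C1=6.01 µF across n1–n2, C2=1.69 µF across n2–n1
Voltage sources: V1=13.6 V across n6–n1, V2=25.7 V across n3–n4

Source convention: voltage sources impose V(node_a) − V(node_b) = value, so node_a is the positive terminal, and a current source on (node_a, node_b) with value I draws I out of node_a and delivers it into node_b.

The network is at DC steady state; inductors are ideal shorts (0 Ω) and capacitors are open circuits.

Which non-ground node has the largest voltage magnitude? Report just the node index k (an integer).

MNA unknowns: 6 node voltages V₁..V_6 plus 4 source currents (L1, L2, V1, V2)
R1: Y=0.07463 on G[0,6]
R2: Y=0.4132 on G[4,0]
R3: Y=0.0001572 on G[2,5]
L1: row V6−V2=0, i_L1 at 6,2
R4: Y=0.002004 on G[0,4]
I1: z[5]−=0.316, z[4]+=0.316
I2: z[3]−=0.431, z[2]+=0.431
R5: Y=0.03497 on G[3,0]
R6: Y=0.6452 on G[0,3]
R7: Y=0.5102 on G[2,6]
I3: z[2]−=0.158, z[0]+=0.158
C1: Y=0.000 on G[1,2]
C2: Y=0.000 on G[2,1]
R8: Y=0.02833 on G[4,0]
I4: z[0]−=0.348, z[3]+=0.348
R9: Y=0.0001664 on G[6,0]
R10: Y=0.001149 on G[4,3]
R11: Y=0.0002985 on G[2,5]
L2: row V3−V0=0, i_L2 at 3,0
R12: Y=0.008333 on G[1,6]
V1: row V6−V1=13.6, i_V1 at 6,1
V2: row V3−V4=25.7, i_V2 at 3,4
solve → V1=-14.17, V2=-0.5749, V3=0.000, V4=-25.70, V5=-694.0, V6=-0.5749
aux → i_L1=0.04300, i_L2=11.63, i_V1=-0.1133, i_V2=-11.74

5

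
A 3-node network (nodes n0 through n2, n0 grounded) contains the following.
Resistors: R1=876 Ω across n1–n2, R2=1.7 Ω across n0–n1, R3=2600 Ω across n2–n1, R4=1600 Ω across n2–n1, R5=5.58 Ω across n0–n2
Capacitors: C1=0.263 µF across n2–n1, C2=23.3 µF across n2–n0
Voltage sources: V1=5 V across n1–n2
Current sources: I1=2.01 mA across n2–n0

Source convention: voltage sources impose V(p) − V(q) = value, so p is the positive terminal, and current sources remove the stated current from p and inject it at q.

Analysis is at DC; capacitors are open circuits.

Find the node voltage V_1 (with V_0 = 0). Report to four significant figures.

1.165 V

Apply KCL at each of the 2 non-ground nodes and solve the resulting linear system.
Node n1: branches {R1, C1, R2, R3, R4, V1} → V_1 = 1.165
Node n2: branches {R1, C1, R3, R4, R5, C2, V1, I1} → V_2 = -3.835
Source currents: i(V1)=-0.6960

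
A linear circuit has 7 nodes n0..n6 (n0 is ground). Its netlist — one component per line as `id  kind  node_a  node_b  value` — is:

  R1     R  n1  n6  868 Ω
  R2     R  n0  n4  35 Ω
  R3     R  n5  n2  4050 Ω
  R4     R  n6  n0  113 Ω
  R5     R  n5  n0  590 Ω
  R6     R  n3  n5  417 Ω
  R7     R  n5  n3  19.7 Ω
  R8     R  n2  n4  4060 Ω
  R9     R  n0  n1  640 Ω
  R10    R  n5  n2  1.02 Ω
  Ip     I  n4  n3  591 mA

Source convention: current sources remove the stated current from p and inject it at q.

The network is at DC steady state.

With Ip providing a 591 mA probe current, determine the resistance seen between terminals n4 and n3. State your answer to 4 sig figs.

R_eq = 560.5 Ω

Apply KCL at each of the 6 non-ground nodes and solve the resulting linear system.
Node n1: branches {R1, R9} → V_1 = 0.000
Node n2: branches {R3, R8, R10} → V_2 = 302.1
Node n3: branches {R6, R7, Ip} → V_3 = 313.3
Node n4: branches {R2, R8, Ip} → V_4 = -17.93
Node n5: branches {R3, R5, R6, R7, R10} → V_5 = 302.2
Node n6: branches {R1, R4} → V_6 = 0.000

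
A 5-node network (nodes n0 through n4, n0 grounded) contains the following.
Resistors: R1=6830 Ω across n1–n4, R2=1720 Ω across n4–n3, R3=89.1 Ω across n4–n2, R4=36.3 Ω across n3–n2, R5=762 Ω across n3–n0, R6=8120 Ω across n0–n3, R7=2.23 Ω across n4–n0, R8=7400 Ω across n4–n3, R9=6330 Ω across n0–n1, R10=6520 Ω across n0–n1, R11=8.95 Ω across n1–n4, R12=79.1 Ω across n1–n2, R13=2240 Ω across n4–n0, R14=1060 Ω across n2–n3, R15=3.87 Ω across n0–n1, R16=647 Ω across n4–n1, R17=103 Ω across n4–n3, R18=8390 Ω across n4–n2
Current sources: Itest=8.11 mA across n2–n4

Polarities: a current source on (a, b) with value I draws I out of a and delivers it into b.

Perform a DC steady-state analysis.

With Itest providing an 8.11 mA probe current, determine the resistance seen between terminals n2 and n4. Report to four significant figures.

R_eq = 31.47 Ω

Apply KCL at each of the 4 non-ground nodes and solve the resulting linear system.
Node n1: branches {R1, R9, R10, R11, R12, R15, R16} → V_1 = -0.006899
Node n2: branches {R3, R4, R12, R14, R18, Itest} → V_2 = -0.2507
Node n3: branches {R2, R4, R5, R6, R8, R14, R17} → V_3 = -0.1758
Node n4: branches {R1, R2, R3, R7, R8, R11, R13, R16, R17, R18, Itest} → V_4 = 0.004539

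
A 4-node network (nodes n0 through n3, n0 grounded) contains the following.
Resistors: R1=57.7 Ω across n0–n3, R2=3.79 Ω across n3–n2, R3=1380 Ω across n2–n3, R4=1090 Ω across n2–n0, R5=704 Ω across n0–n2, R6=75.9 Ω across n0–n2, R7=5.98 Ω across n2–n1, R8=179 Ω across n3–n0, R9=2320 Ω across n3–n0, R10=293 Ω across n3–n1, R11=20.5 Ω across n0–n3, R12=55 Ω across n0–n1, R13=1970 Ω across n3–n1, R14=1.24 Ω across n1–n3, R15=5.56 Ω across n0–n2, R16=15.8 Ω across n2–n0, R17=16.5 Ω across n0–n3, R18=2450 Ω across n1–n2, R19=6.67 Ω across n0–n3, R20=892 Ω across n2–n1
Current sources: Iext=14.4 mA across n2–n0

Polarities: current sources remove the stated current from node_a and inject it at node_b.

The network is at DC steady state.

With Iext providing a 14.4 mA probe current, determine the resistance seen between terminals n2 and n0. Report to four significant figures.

R_eq = 2.311 Ω

Apply KCL at each of the 3 non-ground nodes and solve the resulting linear system.
Node n1: branches {R7, R10, R12, R13, R14, R18, R20} → V_1 = -0.02117
Node n2: branches {R2, R3, R4, R5, R6, R7, R15, R16, R18, R20, Iext} → V_2 = -0.03328
Node n3: branches {R1, R2, R3, R8, R9, R10, R11, R13, R14, R17, R19} → V_3 = -0.01912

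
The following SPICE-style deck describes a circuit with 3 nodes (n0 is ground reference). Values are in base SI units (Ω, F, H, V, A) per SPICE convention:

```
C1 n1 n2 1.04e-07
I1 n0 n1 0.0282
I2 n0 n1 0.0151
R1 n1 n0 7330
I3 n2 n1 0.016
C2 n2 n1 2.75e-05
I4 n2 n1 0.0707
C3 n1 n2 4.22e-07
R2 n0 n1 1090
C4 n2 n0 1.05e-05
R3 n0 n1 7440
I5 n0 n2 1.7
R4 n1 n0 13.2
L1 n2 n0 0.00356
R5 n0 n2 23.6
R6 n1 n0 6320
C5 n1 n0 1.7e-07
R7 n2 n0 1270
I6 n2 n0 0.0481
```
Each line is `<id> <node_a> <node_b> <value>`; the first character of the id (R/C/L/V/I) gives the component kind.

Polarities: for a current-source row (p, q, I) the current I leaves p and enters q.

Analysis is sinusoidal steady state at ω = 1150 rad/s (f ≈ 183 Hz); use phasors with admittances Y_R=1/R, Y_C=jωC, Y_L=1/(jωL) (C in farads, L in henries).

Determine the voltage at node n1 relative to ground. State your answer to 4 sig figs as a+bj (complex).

Apply KCL at each of the 2 non-ground nodes and solve the resulting linear system.
Node n1: branches {C1, I1, I2, R1, I3, C2, I4, C3, R2, R3, R4, R6, C5} → V_1 = -0.8971+1.095j
Node n2: branches {C1, I3, C2, I4, C3, C4, I5, L1, R5, R7, I6} → V_2 = 1.716+7.281j

-0.8971+1.095j V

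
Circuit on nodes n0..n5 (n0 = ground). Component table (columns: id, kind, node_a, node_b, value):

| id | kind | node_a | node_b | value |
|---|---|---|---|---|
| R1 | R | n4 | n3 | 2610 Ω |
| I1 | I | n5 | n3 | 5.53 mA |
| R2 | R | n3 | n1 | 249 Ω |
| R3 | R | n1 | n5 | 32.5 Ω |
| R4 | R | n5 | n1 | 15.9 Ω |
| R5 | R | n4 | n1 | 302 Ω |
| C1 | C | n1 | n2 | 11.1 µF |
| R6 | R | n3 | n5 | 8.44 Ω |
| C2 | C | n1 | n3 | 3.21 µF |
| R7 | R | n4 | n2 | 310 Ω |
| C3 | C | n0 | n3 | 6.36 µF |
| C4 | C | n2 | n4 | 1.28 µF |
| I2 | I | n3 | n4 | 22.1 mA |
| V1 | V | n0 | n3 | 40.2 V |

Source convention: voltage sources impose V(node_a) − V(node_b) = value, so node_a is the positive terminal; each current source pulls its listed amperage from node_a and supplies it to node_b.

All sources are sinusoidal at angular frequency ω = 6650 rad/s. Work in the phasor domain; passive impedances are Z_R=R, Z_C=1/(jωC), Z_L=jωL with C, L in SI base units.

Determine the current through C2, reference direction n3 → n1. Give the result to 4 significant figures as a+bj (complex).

MNA unknowns: 5 node voltages V₁..V_5 plus 1 source current (V1)
R1: Y=0.0003831+0.000j on G[4,3]
I1: z[5]−=0.00553, z[3]+=0.00553
R2: Y=0.004016+0.000j on G[3,1]
R3: Y=0.03077+0.000j on G[1,5]
R4: Y=0.06289+0.000j on G[5,1]
R5: Y=0.003311+0.000j on G[4,1]
C1: Y=0.000+0.07382j on G[1,2]
R6: Y=0.1185+0.000j on G[3,5]
C2: Y=0.000+0.02135j on G[1,3]
R7: Y=0.003226+0.000j on G[4,2]
C3: Y=0.000+0.04229j on G[0,3]
C4: Y=0.000+0.008512j on G[2,4]
I2: z[3]−=0.0221, z[4]+=0.0221
V1: row V0−V3=40.2, i_V1 at 0,3
solve → V1=-39.90-0.1011j, V2=-39.81-0.3291j, V3=-40.20+0.000j, V4=-38.51-1.811j, V5=-40.09-0.04462j
aux → i_V1=0.000-1.700j

-0.002157-0.006387j A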